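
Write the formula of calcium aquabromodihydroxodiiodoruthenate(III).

Ligands: 2 hydroxo (OH, -1), 1 bromo (Br, -1), 2 iodo (I, -1), 1 aqua (H2O, neutral). Ligand charge sum = -5.
Charge balance with calcium (+2) requires 1 complex ion per 1 calcium.

Ca[RuBr(H2O)I2(OH)2]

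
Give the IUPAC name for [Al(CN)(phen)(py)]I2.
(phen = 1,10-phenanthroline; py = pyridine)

The 2 iodide counter-ions carry a total charge of -2, so each complex ion is 2+.
Ligand charges: 1×1,10-phenanthroline (neutral), 1×cyano (-1 each), 1×pyridine (neutral); total -1. So Al + (-1) = 2+, giving Al = +3.
Ligands are named alphabetically: cyano before phenanthroline before pyridine.

cyano(1,10-phenanthroline)(pyridine)aluminium(III) iodide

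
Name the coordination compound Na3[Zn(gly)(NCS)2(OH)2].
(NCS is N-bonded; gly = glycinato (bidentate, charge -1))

sodium (glycinato)dihydroxodiisothiocyanatozincate(II)

The 3 sodium counter-ions carry a total charge of +3, so each complex ion is 3−.
Ligand charges: 2×isothiocyanato (-1 each), 2×hydroxo (-1 each), 1×glycinato (-1 each); total -5. So Zn + (-5) = 3−, giving Zn = +2.
Ligands are named alphabetically: glycinato before hydroxo before isothiocyanato.
The complex ion is anionic, so zinc takes the -ate form zincate(II).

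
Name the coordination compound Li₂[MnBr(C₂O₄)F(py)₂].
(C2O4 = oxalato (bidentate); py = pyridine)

The 2 lithium counter-ions carry a total charge of +2, so each complex ion is 2−.
Ligand charges: 1×oxalato (-2 each), 1×bromo (-1 each), 2×pyridine (neutral), 1×fluoro (-1 each); total -4. So Mn + (-4) = 2−, giving Mn = +2.
The complex ion is anionic, so manganese takes the -ate form manganate(II).

lithium bromofluorooxalatobis(pyridine)manganate(II)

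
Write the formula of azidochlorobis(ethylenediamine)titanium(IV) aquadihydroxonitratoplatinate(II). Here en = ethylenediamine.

[TiCl(en)2(N3)][Pt(H2O)(NO3)(OH)2]2

Cation [Ti…]: ligand charges -2, Ti(IV) ⇒ ion charge 2+.
Anion [Pt…]: ligand charges -3, Pt(II) ⇒ ion charge 1−.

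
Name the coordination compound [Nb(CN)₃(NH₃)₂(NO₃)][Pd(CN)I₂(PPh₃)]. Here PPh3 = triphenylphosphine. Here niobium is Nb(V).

diamminetricyanonitratoniobium(V) cyanodiiodo(triphenylphosphine)palladate(II)

Both ions are complex: the cation is named first with the plain metal name, the anion second with the -ate form; each ion's ligands are alphabetised independently.
Nb is given as +5; the cation's ligand charges sum to -4, so the complex cation is 1+.
A 1:1 salt means the anion carries the equal and opposite charge, 1−.
Anion: ligand charges sum to -3; for the ion to be 1−, Pd = +2.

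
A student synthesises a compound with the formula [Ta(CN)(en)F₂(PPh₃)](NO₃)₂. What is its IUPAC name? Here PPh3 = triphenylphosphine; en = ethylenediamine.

The 2 nitrate counter-ions carry a total charge of -2, so each complex ion is 2+.
Ligand charges: 1×cyano (-1 each), 1×triphenylphosphine (neutral), 1×ethylenediamine (neutral), 2×fluoro (-1 each); total -3. So Ta + (-3) = 2+, giving Ta = +5.
Ligands are named alphabetically: cyano before ethylenediamine before fluoro before triphenylphosphine.

cyano(ethylenediamine)difluoro(triphenylphosphine)tantalum(V) nitrate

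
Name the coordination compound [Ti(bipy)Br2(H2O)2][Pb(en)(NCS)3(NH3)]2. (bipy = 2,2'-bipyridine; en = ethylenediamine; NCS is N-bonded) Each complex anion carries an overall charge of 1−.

diaqua(2,2'-bipyridine)dibromotitanium(IV) ammine(ethylenediamine)triisothiocyanatoplumbate(II)

Both ions are complex: the cation is named first with the plain metal name, the anion second with the -ate form; each ion's ligands are alphabetised independently.
The complex anion is given as 1−; its ligand charges sum to -3, so Pb = +2.
With 2 anions per cation, the cation must be 2×1 = 2+.
Cation: ligand charges sum to -2; for the ion to be 2+, Ti = +4.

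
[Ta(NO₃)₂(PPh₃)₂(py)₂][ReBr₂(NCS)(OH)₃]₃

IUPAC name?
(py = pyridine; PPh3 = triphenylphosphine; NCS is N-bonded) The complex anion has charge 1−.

dinitratobis(pyridine)bis(triphenylphosphine)tantalum(V) dibromotrihydroxoisothiocyanatorhenate(V)

Both ions are complex: the cation is named first with the plain metal name, the anion second with the -ate form; each ion's ligands are alphabetised independently.
The complex anion is given as 1−; its ligand charges sum to -6, so Re = +5.
With 3 anions per cation, the cation must be 3×1 = 3+.
Cation: ligand charges sum to -2; for the ion to be 3+, Ta = +5.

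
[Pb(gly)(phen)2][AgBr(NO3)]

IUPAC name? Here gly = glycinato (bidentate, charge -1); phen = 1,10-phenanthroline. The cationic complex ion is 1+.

Both ions are complex: the cation is named first with the plain metal name, the anion second with the -ate form; each ion's ligands are alphabetised independently.
The complex cation is given as 1+; its ligand charges sum to -1, so Pb = +2.
A 1:1 salt means the anion carries the equal and opposite charge, 1−.
Anion: ligand charges sum to -2; for the ion to be 1−, Ag = +1.

(glycinato)bis(1,10-phenanthroline)lead(II) bromonitratoargentate(I)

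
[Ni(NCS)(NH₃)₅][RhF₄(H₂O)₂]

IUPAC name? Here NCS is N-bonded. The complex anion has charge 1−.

pentaammineisothiocyanatonickel(II) diaquatetrafluororhodate(III)

The complex anion is given as 1−; its ligand charges sum to -4, so Rh = +3.
A 1:1 salt means the cation carries the equal and opposite charge, 1+.
Cation: ligand charges sum to -1; for the ion to be 1+, Ni = +2.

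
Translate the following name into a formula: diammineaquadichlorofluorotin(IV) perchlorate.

[SnCl2F(H2O)(NH3)2]ClO4

Ligands: 2 ammine (NH3, neutral), 1 fluoro (F, -1), 2 chloro (Cl, -1), 1 aqua (H2O, neutral). Ligand charge sum = -3.
Charge balance with perchlorate (-1) requires 1 complex ion per 1 perchlorate.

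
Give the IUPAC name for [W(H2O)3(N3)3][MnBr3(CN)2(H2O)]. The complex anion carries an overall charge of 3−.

The complex anion is given as 3−; its ligand charges sum to -5, so Mn = +2.
A 1:1 salt means the cation carries the equal and opposite charge, 3+.
Cation: ligand charges sum to -3; for the ion to be 3+, W = +6.

triaquatriazidotungsten(VI) aquatribromodicyanomanganate(II)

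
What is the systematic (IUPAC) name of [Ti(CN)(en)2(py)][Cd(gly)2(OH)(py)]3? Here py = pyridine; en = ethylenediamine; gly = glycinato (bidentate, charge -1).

cyanobis(ethylenediamine)(pyridine)titanium(IV) bis(glycinato)hydroxo(pyridine)cadmate(II)

Cadmium is always +2 in its complexes; the anion's ligand charges sum to -3, so the complex anion is 1−.
With 3 anions per cation, the cation must be 3×1 = 3+.
Cation: ligand charges sum to -1; for the ion to be 3+, Ti = +4.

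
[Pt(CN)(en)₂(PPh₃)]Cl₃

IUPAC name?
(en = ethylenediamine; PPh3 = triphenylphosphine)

cyanobis(ethylenediamine)(triphenylphosphine)platinum(IV) chloride

The 3 chloride counter-ions carry a total charge of -3, so each complex ion is 3+.
Ligand charges: 2×ethylenediamine (neutral), 1×triphenylphosphine (neutral), 1×cyano (-1 each); total -1. So Pt + (-1) = 3+, giving Pt = +4.
Ligands are named alphabetically: cyano before ethylenediamine before triphenylphosphine.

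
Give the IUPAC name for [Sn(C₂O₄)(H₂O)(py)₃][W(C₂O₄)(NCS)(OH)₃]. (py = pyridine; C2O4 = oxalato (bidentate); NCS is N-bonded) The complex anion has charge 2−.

Both ions are complex: the cation is named first with the plain metal name, the anion second with the -ate form; each ion's ligands are alphabetised independently.
The complex anion is given as 2−; its ligand charges sum to -6, so W = +4.
A 1:1 salt means the cation carries the equal and opposite charge, 2+.
Cation: ligand charges sum to -2; for the ion to be 2+, Sn = +4.

aquaoxalatotris(pyridine)tin(IV) trihydroxoisothiocyanatooxalatotungstate(IV)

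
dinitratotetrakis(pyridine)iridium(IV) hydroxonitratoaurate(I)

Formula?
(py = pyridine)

Cation [Ir…]: ligand charges -2, Ir(IV) ⇒ ion charge 2+.
Anion [Au…]: ligand charges -2, Au(I) ⇒ ion charge 1−.

[Ir(NO3)2(py)4][Au(NO3)(OH)]2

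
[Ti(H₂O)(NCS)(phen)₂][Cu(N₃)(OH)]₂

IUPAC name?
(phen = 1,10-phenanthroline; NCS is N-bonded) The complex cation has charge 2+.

aquaisothiocyanatobis(1,10-phenanthroline)titanium(III) azidohydroxocuprate(I)

The complex cation is given as 2+; its ligand charges sum to -1, so Ti = +3.
With 2 anions per cation, each anion must be 2/2 = 1−.
Anion: ligand charges sum to -2; for the ion to be 1−, Cu = +1.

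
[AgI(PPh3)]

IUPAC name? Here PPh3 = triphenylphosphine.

There is no counter-ion, so the complex is neutral overall.
Ligand charges: 1×iodo (-1 each), 1×triphenylphosphine (neutral); total -1. So Ag + (-1) = 0, giving Ag = +1.
Ligands are named alphabetically: iodo before triphenylphosphine.

iodo(triphenylphosphine)silver(I)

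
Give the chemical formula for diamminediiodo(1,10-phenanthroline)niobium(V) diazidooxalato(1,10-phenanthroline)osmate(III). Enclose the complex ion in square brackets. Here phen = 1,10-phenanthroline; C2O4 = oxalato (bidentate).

[NbI2(NH3)2(phen)][Os(C2O4)(N3)2(phen)]3

Cation [Nb…]: ligand charges -2, Nb(V) ⇒ ion charge 3+.
Anion [Os…]: ligand charges -4, Os(III) ⇒ ion charge 1−.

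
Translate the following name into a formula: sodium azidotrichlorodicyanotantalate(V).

Ligands: 2 cyano (CN, -1), 1 azido (N3, -1), 3 chloro (Cl, -1). Ligand charge sum = -6.
Charge balance with sodium (+1) requires 1 complex ion per 1 sodium.

Na[TaCl3(CN)2(N3)]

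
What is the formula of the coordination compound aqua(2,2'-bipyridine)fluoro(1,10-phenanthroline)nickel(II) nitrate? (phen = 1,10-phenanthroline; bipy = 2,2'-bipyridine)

[Ni(bipy)F(H2O)(phen)]NO3

Ligands: 1 fluoro (F, -1), 1 1,10-phenanthroline (phen, neutral), 1 aqua (H2O, neutral), 1 2,2'-bipyridine (bipy, neutral). Ligand charge sum = -1.
With Ni in oxidation state +2, the complex ion is [Ni...]^1+.
Charge balance with nitrate (-1) requires 1 complex ion per 1 nitrate.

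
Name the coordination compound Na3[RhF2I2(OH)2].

sodium difluorodihydroxodiiodorhodate(III)

The 3 sodium counter-ions carry a total charge of +3, so each complex ion is 3−.
Ligand charges: 2×iodo (-1 each), 2×hydroxo (-1 each), 2×fluoro (-1 each); total -6. So Rh + (-6) = 3−, giving Rh = +3.
Ligands are named alphabetically: fluoro before hydroxo before iodo.
The complex ion is anionic, so rhodium takes the -ate form rhodate(III).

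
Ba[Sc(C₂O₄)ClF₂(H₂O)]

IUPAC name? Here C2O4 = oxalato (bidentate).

The 1 barium counter-ion carries a total charge of +2, so each complex ion is 2−.
Ligand charges: 1×chloro (-1 each), 1×aqua (neutral), 2×fluoro (-1 each), 1×oxalato (-2 each); total -5. So Sc + (-5) = 2−, giving Sc = +3.
Ligands are named alphabetically: aqua before chloro before fluoro before oxalato.
The complex ion is anionic, so scandium takes the -ate form scandate(III).

barium aquachlorodifluorooxalatoscandate(III)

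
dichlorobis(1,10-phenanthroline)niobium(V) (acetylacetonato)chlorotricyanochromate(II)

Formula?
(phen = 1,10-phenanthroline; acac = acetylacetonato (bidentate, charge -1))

[NbCl2(phen)2][Cr(acac)Cl(CN)3]

Cation [Nb…]: ligand charges -2, Nb(V) ⇒ ion charge 3+.
Anion [Cr…]: ligand charges -5, Cr(II) ⇒ ion charge 3−.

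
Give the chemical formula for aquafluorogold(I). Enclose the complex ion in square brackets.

[AuF(H2O)]

Ligands: 1 aqua (H2O, neutral), 1 fluoro (F, -1). Ligand charge sum = -1.
With Au in oxidation state +1, the complex ion is [Au...].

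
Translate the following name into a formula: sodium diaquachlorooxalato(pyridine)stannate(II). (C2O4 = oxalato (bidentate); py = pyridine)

Ligands: 2 aqua (H2O, neutral), 1 oxalato (C2O4, -2), 1 chloro (Cl, -1), 1 pyridine (py, neutral). Ligand charge sum = -3.
Charge balance with sodium (+1) requires 1 complex ion per 1 sodium.

Na[Sn(C2O4)Cl(H2O)2(py)]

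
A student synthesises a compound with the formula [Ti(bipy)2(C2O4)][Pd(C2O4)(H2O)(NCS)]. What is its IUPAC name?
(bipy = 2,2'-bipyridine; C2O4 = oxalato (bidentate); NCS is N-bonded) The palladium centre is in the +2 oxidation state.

bis(2,2'-bipyridine)oxalatotitanium(III) aquaisothiocyanatooxalatopalladate(II)

Both ions are complex: the cation is named first with the plain metal name, the anion second with the -ate form; each ion's ligands are alphabetised independently.
Pd is given as +2; the anion's ligand charges sum to -3, so the complex anion is 1−.
A 1:1 salt means the cation carries the equal and opposite charge, 1+.
Cation: ligand charges sum to -2; for the ion to be 1+, Ti = +3.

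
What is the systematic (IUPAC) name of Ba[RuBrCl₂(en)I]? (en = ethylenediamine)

barium bromodichloro(ethylenediamine)iodoruthenate(II)

The 1 barium counter-ion carries a total charge of +2, so each complex ion is 2−.
Ligand charges: 2×chloro (-1 each), 1×iodo (-1 each), 1×ethylenediamine (neutral), 1×bromo (-1 each); total -4. So Ru + (-4) = 2−, giving Ru = +2.
Ligands are named alphabetically: bromo before chloro before ethylenediamine before iodo.
The complex ion is anionic, so ruthenium takes the -ate form ruthenate(II).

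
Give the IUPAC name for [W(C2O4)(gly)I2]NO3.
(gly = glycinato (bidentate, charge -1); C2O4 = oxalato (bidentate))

The 1 nitrate counter-ion carries a total charge of -1, so each complex ion is 1+.
Ligand charges: 1×glycinato (-1 each), 1×oxalato (-2 each), 2×iodo (-1 each); total -5. So W + (-5) = 1+, giving W = +6.
Ligands are named alphabetically: glycinato before iodo before oxalato.

(glycinato)diiodooxalatotungsten(VI) nitrate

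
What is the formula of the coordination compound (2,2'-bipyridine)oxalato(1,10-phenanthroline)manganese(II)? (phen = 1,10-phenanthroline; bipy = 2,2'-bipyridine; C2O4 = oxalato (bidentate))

Ligands: 1 1,10-phenanthroline (phen, neutral), 1 2,2'-bipyridine (bipy, neutral), 1 oxalato (C2O4, -2). Ligand charge sum = -2.
With Mn in oxidation state +2, the complex ion is [Mn...].

[Mn(bipy)(C2O4)(phen)]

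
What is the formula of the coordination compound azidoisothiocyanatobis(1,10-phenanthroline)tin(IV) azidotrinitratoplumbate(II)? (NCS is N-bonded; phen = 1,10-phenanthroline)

Cation [Sn…]: ligand charges -2, Sn(IV) ⇒ ion charge 2+.
Anion [Pb…]: ligand charges -4, Pb(II) ⇒ ion charge 2−.
One 2+ cation balances one 2− anion.

[Sn(N3)(NCS)(phen)2][Pb(N3)(NO3)3]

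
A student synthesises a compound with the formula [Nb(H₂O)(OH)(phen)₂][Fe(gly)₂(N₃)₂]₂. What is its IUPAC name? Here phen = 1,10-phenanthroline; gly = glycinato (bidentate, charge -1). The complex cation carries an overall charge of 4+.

aquahydroxobis(1,10-phenanthroline)niobium(V) diazidobis(glycinato)ferrate(II)

Both ions are complex: the cation is named first with the plain metal name, the anion second with the -ate form; each ion's ligands are alphabetised independently.
The complex cation is given as 4+; its ligand charges sum to -1, so Nb = +5.
With 2 anions per cation, each anion must be 4/2 = 2−.
Anion: ligand charges sum to -4; for the ion to be 2−, Fe = +2.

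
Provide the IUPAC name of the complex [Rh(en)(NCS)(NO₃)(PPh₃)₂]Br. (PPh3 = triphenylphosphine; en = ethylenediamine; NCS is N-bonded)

(ethylenediamine)isothiocyanatonitratobis(triphenylphosphine)rhodium(III) bromide

The 1 bromide counter-ion carries a total charge of -1, so each complex ion is 1+.
Ligand charges: 2×triphenylphosphine (neutral), 1×nitrato (-1 each), 1×ethylenediamine (neutral), 1×isothiocyanato (-1 each); total -2. So Rh + (-2) = 1+, giving Rh = +3.
Ligands are named alphabetically: ethylenediamine before isothiocyanato before nitrato before triphenylphosphine.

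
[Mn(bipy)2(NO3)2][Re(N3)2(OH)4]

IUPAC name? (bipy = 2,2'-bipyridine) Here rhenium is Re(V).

bis(2,2'-bipyridine)dinitratomanganese(III) diazidotetrahydroxorhenate(V)

Both ions are complex: the cation is named first with the plain metal name, the anion second with the -ate form; each ion's ligands are alphabetised independently.
Re is given as +5; the anion's ligand charges sum to -6, so the complex anion is 1−.
A 1:1 salt means the cation carries the equal and opposite charge, 1+.
Cation: ligand charges sum to -2; for the ion to be 1+, Mn = +3.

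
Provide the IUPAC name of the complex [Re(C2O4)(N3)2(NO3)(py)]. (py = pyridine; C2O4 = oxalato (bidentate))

diazidonitratooxalato(pyridine)rhenium(V)

There is no counter-ion, so the complex is neutral overall.
Ligand charges: 2×azido (-1 each), 1×nitrato (-1 each), 1×pyridine (neutral), 1×oxalato (-2 each); total -5. So Re + (-5) = 0, giving Re = +5.
Ligands are named alphabetically: azido before nitrato before oxalato before pyridine.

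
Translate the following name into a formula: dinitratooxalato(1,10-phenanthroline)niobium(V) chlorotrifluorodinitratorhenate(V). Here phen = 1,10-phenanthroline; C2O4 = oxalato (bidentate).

Cation [Nb…]: ligand charges -4, Nb(V) ⇒ ion charge 1+.
Anion [Re…]: ligand charges -6, Re(V) ⇒ ion charge 1−.
One 1+ cation balances one 1− anion.

[Nb(C2O4)(NO3)2(phen)][ReClF3(NO3)2]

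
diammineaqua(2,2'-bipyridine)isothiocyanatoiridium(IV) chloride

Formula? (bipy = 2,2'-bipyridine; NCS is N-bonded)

[Ir(bipy)(H2O)(NCS)(NH3)2]Cl3

Ligands: 1 2,2'-bipyridine (bipy, neutral), 1 aqua (H2O, neutral), 1 isothiocyanato (NCS, -1), 2 ammine (NH3, neutral). Ligand charge sum = -1.
Charge balance with chloride (-1) requires 1 complex ion per 3 chloride.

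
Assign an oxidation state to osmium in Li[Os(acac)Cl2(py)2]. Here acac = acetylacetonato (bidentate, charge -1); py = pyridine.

1 lithium outside the brackets (+1 each) → the complex ion is 1−.
Ligand charges: 1×acac = -1; 2×Cl = -2; 2×py neutral; sum -3.
Os + (-3) = 1− ⇒ Os is +2.

+2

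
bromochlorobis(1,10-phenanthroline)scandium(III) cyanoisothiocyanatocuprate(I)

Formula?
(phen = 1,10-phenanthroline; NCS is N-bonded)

[ScBrCl(phen)2][Cu(CN)(NCS)]

Cation [Sc…]: ligand charges -2, Sc(III) ⇒ ion charge 1+.
Anion [Cu…]: ligand charges -2, Cu(I) ⇒ ion charge 1−.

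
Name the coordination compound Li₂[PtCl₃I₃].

lithium trichlorotriiodoplatinate(IV)

The 2 lithium counter-ions carry a total charge of +2, so each complex ion is 2−.
Ligand charges: 3×iodo (-1 each), 3×chloro (-1 each); total -6. So Pt + (-6) = 2−, giving Pt = +4.
The complex ion is anionic, so platinum takes the -ate form platinate(IV).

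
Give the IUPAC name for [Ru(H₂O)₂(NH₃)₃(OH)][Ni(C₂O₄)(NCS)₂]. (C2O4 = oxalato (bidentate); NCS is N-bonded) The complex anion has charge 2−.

The complex anion is given as 2−; its ligand charges sum to -4, so Ni = +2.
A 1:1 salt means the cation carries the equal and opposite charge, 2+.
Cation: ligand charges sum to -1; for the ion to be 2+, Ru = +3.

triamminediaquahydroxoruthenium(III) diisothiocyanatooxalatonickelate(II)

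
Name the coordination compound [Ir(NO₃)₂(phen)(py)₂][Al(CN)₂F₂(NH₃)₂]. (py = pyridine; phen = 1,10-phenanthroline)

dinitrato(1,10-phenanthroline)bis(pyridine)iridium(III) diamminedicyanodifluoroaluminate(III)

Aluminium is always +3 in its complexes; the anion's ligand charges sum to -4, so the complex anion is 1−.
A 1:1 salt means the cation carries the equal and opposite charge, 1+.
Cation: ligand charges sum to -2; for the ion to be 1+, Ir = +3.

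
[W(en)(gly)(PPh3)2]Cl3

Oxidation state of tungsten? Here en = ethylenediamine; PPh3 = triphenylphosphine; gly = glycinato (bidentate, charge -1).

3 chloride outside the brackets (-1 each) → the complex ion is 3+.
Ligand charges: 1×en neutral; 2×PPh3 neutral; 1×gly = -1; sum -1.
W + (-1) = 3+ ⇒ W is +4.

+4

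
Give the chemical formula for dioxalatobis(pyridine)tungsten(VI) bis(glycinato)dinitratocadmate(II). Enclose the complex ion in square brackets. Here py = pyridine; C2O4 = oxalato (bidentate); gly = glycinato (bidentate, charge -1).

Cation [W…]: ligand charges -4, W(VI) ⇒ ion charge 2+.
Anion [Cd…]: ligand charges -4, Cd(II) ⇒ ion charge 2−.
One 2+ cation balances one 2− anion.

[W(C2O4)2(py)2][Cd(gly)2(NO3)2]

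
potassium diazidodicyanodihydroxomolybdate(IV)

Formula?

K2[Mo(CN)2(N3)2(OH)2]

Ligands: 2 azido (N3, -1), 2 hydroxo (OH, -1), 2 cyano (CN, -1). Ligand charge sum = -6.
With Mo in oxidation state +4, the complex ion is [Mo...]^2−.
Charge balance with potassium (+1) requires 1 complex ion per 2 potassium.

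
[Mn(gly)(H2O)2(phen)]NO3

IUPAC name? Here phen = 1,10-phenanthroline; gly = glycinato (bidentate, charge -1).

diaqua(glycinato)(1,10-phenanthroline)manganese(II) nitrate

The 1 nitrate counter-ion carries a total charge of -1, so each complex ion is 1+.
Ligand charges: 1×1,10-phenanthroline (neutral), 2×aqua (neutral), 1×glycinato (-1 each); total -1. So Mn + (-1) = 1+, giving Mn = +2.
Ligands are named alphabetically: aqua before glycinato before phenanthroline.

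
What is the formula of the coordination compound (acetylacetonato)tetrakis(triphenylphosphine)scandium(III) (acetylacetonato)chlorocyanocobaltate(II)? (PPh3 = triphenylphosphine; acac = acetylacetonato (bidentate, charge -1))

Cation [Sc…]: ligand charges -1, Sc(III) ⇒ ion charge 2+.
Anion [Co…]: ligand charges -3, Co(II) ⇒ ion charge 1−.
One 2+ cation requires 2 of the 1− anion.

[Sc(acac)(PPh3)4][Co(acac)Cl(CN)]2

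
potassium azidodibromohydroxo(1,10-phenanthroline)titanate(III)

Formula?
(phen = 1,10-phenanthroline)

Ligands: 1 hydroxo (OH, -1), 1 azido (N3, -1), 1 1,10-phenanthroline (phen, neutral), 2 bromo (Br, -1). Ligand charge sum = -4.
With Ti in oxidation state +3, the complex ion is [Ti...]^1−.
Charge balance with potassium (+1) requires 1 complex ion per 1 potassium.

K[TiBr2(N3)(OH)(phen)]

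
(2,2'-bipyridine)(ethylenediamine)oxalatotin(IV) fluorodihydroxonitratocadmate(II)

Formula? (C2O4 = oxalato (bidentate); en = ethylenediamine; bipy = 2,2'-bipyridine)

[Sn(bipy)(C2O4)(en)][CdF(NO3)(OH)2]

Cation [Sn…]: ligand charges -2, Sn(IV) ⇒ ion charge 2+.
Anion [Cd…]: ligand charges -4, Cd(II) ⇒ ion charge 2−.
One 2+ cation balances one 2− anion.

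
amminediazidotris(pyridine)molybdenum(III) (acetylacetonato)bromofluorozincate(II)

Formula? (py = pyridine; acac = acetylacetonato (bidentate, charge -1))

Cation [Mo…]: ligand charges -2, Mo(III) ⇒ ion charge 1+.
Anion [Zn…]: ligand charges -3, Zn(II) ⇒ ion charge 1−.
One 1+ cation balances one 1− anion.

[Mo(N3)2(NH3)(py)3][Zn(acac)BrF]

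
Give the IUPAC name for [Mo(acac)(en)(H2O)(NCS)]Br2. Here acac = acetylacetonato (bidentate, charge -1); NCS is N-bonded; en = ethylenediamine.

(acetylacetonato)aqua(ethylenediamine)isothiocyanatomolybdenum(IV) bromide

The 2 bromide counter-ions carry a total charge of -2, so each complex ion is 2+.
Ligand charges: 1×acetylacetonato (-1 each), 1×isothiocyanato (-1 each), 1×aqua (neutral), 1×ethylenediamine (neutral); total -2. So Mo + (-2) = 2+, giving Mo = +4.
Ligands are named alphabetically: acetylacetonato before aqua before ethylenediamine before isothiocyanato.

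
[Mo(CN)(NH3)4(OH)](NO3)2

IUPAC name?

The 2 nitrate counter-ions carry a total charge of -2, so each complex ion is 2+.
Ligand charges: 1×cyano (-1 each), 4×ammine (neutral), 1×hydroxo (-1 each); total -2. So Mo + (-2) = 2+, giving Mo = +4.
Ligands are named alphabetically: ammine before cyano before hydroxo.

tetraamminecyanohydroxomolybdenum(IV) nitrate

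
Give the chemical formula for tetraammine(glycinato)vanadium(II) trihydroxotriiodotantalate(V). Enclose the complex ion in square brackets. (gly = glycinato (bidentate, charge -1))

Cation [V…]: ligand charges -1, V(II) ⇒ ion charge 1+.
Anion [Ta…]: ligand charges -6, Ta(V) ⇒ ion charge 1−.
One 1+ cation balances one 1− anion.

[V(gly)(NH3)4][TaI3(OH)3]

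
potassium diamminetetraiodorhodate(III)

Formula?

K[RhI4(NH3)2]

Ligands: 2 ammine (NH3, neutral), 4 iodo (I, -1). Ligand charge sum = -4.
Charge balance with potassium (+1) requires 1 complex ion per 1 potassium.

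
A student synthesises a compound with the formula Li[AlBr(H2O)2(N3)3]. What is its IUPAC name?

lithium diaquatriazidobromoaluminate(III)

The 1 lithium counter-ion carries a total charge of +1, so each complex ion is 1−.
Ligand charges: 2×aqua (neutral), 1×bromo (-1 each), 3×azido (-1 each); total -4. So Al + (-4) = 1−, giving Al = +3.
The complex ion is anionic, so aluminium takes the -ate form aluminate(III).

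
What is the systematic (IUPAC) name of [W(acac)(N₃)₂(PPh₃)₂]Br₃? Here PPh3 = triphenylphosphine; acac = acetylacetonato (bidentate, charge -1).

(acetylacetonato)diazidobis(triphenylphosphine)tungsten(VI) bromide

The 3 bromide counter-ions carry a total charge of -3, so each complex ion is 3+.
Ligand charges: 2×azido (-1 each), 2×triphenylphosphine (neutral), 1×acetylacetonato (-1 each); total -3. So W + (-3) = 3+, giving W = +6.
Ligands are named alphabetically: acetylacetonato before azido before triphenylphosphine.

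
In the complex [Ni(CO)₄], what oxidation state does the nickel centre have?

0

No counter-ion: the bracketed complex is neutral.
Ligand charges: 4×CO neutral; sum 0.
Ni + (0) = 0 ⇒ Ni is 0.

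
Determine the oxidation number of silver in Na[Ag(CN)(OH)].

+1

1 sodium outside the brackets (+1 each) → the complex ion is 1−.
Ligand charges: 1×CN = -1; 1×OH = -1; sum -2.
Ag + (-2) = 1− ⇒ Ag is +1.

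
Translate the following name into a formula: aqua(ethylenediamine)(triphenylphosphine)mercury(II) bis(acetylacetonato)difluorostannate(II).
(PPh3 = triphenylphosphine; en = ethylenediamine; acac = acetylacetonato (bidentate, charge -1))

Cation [Hg…]: ligand charges 0, Hg(II) ⇒ ion charge 2+.
Anion [Sn…]: ligand charges -4, Sn(II) ⇒ ion charge 2−.
One 2+ cation balances one 2− anion.

[Hg(en)(H2O)(PPh3)][Sn(acac)2F2]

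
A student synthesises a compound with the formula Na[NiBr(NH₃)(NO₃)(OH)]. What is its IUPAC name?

The 1 sodium counter-ion carries a total charge of +1, so each complex ion is 1−.
Ligand charges: 1×bromo (-1 each), 1×hydroxo (-1 each), 1×nitrato (-1 each), 1×ammine (neutral); total -3. So Ni + (-3) = 1−, giving Ni = +2.
The complex ion is anionic, so nickel takes the -ate form nickelate(II).

sodium amminebromohydroxonitratonickelate(II)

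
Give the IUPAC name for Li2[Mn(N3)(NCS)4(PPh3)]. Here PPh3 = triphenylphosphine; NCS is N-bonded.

lithium azidotetraisothiocyanato(triphenylphosphine)manganate(III)

The 2 lithium counter-ions carry a total charge of +2, so each complex ion is 2−.
Ligand charges: 1×triphenylphosphine (neutral), 1×azido (-1 each), 4×isothiocyanato (-1 each); total -5. So Mn + (-5) = 2−, giving Mn = +3.
Ligands are named alphabetically: azido before isothiocyanato before triphenylphosphine.
The complex ion is anionic, so manganese takes the -ate form manganate(III).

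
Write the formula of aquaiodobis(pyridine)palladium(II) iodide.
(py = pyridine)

[Pd(H2O)I(py)2]I

Ligands: 1 iodo (I, -1), 2 pyridine (py, neutral), 1 aqua (H2O, neutral). Ligand charge sum = -1.
With Pd in oxidation state +2, the complex ion is [Pd...]^1+.
Charge balance with iodide (-1) requires 1 complex ion per 1 iodide.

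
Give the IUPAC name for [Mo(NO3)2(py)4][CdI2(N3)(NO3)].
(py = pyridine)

dinitratotetrakis(pyridine)molybdenum(IV) azidodiiodonitratocadmate(II)

Both ions are complex: the cation is named first with the plain metal name, the anion second with the -ate form; each ion's ligands are alphabetised independently.
Cadmium is always +2 in its complexes; the anion's ligand charges sum to -4, so the complex anion is 2−.
A 1:1 salt means the cation carries the equal and opposite charge, 2+.
Cation: ligand charges sum to -2; for the ion to be 2+, Mo = +4.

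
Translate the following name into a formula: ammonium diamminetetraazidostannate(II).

Ligands: 4 azido (N3, -1), 2 ammine (NH3, neutral). Ligand charge sum = -4.
Charge balance with ammonium (+1) requires 1 complex ion per 2 ammonium.

(NH4)2[Sn(N3)4(NH3)2]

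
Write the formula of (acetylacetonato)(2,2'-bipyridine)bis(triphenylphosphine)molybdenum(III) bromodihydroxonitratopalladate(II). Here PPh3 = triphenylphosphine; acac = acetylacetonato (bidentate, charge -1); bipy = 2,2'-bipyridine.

[Mo(acac)(bipy)(PPh3)2][PdBr(NO3)(OH)2]

Cation [Mo…]: ligand charges -1, Mo(III) ⇒ ion charge 2+.
Anion [Pd…]: ligand charges -4, Pd(II) ⇒ ion charge 2−.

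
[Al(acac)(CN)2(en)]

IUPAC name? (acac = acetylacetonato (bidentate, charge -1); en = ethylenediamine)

(acetylacetonato)dicyano(ethylenediamine)aluminium(III)

There is no counter-ion, so the complex is neutral overall.
Ligand charges: 1×acetylacetonato (-1 each), 2×cyano (-1 each), 1×ethylenediamine (neutral); total -3. So Al + (-3) = 0, giving Al = +3.
Ligands are named alphabetically: acetylacetonato before cyano before ethylenediamine.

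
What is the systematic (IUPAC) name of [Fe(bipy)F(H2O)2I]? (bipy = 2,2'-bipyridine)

diaqua(2,2'-bipyridine)fluoroiodoiron(II)

There is no counter-ion, so the complex is neutral overall.
Ligand charges: 1×fluoro (-1 each), 2×aqua (neutral), 1×2,2'-bipyridine (neutral), 1×iodo (-1 each); total -2. So Fe + (-2) = 0, giving Fe = +2.
Ligands are named alphabetically: aqua before bipyridine before fluoro before iodo.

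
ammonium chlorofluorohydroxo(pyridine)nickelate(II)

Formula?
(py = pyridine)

Ligands: 1 fluoro (F, -1), 1 hydroxo (OH, -1), 1 pyridine (py, neutral), 1 chloro (Cl, -1). Ligand charge sum = -3.
With Ni in oxidation state +2, the complex ion is [Ni...]^1−.
Charge balance with ammonium (+1) requires 1 complex ion per 1 ammonium.

NH4[NiClF(OH)(py)]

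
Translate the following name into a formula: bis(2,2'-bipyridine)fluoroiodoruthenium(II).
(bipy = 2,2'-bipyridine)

Ligands: 1 fluoro (F, -1), 1 iodo (I, -1), 2 2,2'-bipyridine (bipy, neutral). Ligand charge sum = -2.
With Ru in oxidation state +2, the complex ion is [Ru...].

[Ru(bipy)2FI]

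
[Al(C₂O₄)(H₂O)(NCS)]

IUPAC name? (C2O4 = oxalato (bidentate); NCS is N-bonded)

There is no counter-ion, so the complex is neutral overall.
Ligand charges: 1×oxalato (-2 each), 1×isothiocyanato (-1 each), 1×aqua (neutral); total -3. So Al + (-3) = 0, giving Al = +3.
Ligands are named alphabetically: aqua before isothiocyanato before oxalato.

aquaisothiocyanatooxalatoaluminium(III)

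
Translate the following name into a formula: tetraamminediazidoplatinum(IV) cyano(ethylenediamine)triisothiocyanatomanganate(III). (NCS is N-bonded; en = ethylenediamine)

Cation [Pt…]: ligand charges -2, Pt(IV) ⇒ ion charge 2+.
Anion [Mn…]: ligand charges -4, Mn(III) ⇒ ion charge 1−.

[Pt(N3)2(NH3)4][Mn(CN)(en)(NCS)3]2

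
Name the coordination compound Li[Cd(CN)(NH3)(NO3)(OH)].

lithium amminecyanohydroxonitratocadmate(II)

The 1 lithium counter-ion carries a total charge of +1, so each complex ion is 1−.
Ligand charges: 1×ammine (neutral), 1×cyano (-1 each), 1×nitrato (-1 each), 1×hydroxo (-1 each); total -3. So Cd + (-3) = 1−, giving Cd = +2.
Ligands are named alphabetically: ammine before cyano before hydroxo before nitrato.
The complex ion is anionic, so cadmium takes the -ate form cadmate(II).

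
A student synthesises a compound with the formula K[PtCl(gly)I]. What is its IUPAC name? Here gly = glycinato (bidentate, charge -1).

The 1 potassium counter-ion carries a total charge of +1, so each complex ion is 1−.
Ligand charges: 1×chloro (-1 each), 1×iodo (-1 each), 1×glycinato (-1 each); total -3. So Pt + (-3) = 1−, giving Pt = +2.
The complex ion is anionic, so platinum takes the -ate form platinate(II).

potassium chloro(glycinato)iodoplatinate(II)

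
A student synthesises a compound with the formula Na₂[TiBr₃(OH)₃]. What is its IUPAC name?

The 2 sodium counter-ions carry a total charge of +2, so each complex ion is 2−.
Ligand charges: 3×bromo (-1 each), 3×hydroxo (-1 each); total -6. So Ti + (-6) = 2−, giving Ti = +4.
Ligands are named alphabetically: bromo before hydroxo.
The complex ion is anionic, so titanium takes the -ate form titanate(IV).

sodium tribromotrihydroxotitanate(IV)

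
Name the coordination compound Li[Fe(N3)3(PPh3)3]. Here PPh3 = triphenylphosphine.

The 1 lithium counter-ion carries a total charge of +1, so each complex ion is 1−.
Ligand charges: 3×triphenylphosphine (neutral), 3×azido (-1 each); total -3. So Fe + (-3) = 1−, giving Fe = +2.
Ligands are named alphabetically: azido before triphenylphosphine.
The complex ion is anionic, so iron takes the -ate form ferrate(II).

lithium triazidotris(triphenylphosphine)ferrate(II)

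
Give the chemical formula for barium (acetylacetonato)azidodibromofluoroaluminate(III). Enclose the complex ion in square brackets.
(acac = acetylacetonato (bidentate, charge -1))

Ba[Al(acac)Br2F(N3)]

Ligands: 1 azido (N3, -1), 2 bromo (Br, -1), 1 acetylacetonato (acac, -1), 1 fluoro (F, -1). Ligand charge sum = -5.
With Al in oxidation state +3, the complex ion is [Al...]^2−.
Charge balance with barium (+2) requires 1 complex ion per 1 barium.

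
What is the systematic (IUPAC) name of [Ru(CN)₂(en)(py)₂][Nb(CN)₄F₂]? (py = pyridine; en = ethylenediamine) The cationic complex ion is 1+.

dicyano(ethylenediamine)bis(pyridine)ruthenium(III) tetracyanodifluoroniobate(V)

Both ions are complex: the cation is named first with the plain metal name, the anion second with the -ate form; each ion's ligands are alphabetised independently.
The complex cation is given as 1+; its ligand charges sum to -2, so Ru = +3.
A 1:1 salt means the anion carries the equal and opposite charge, 1−.
Anion: ligand charges sum to -6; for the ion to be 1−, Nb = +5.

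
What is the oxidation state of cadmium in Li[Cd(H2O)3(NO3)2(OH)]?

1 lithium outside the brackets (+1 each) → the complex ion is 1−.
Ligand charges: 3×H2O neutral; 2×NO3 = -2; 1×OH = -1; sum -3.
Cd + (-3) = 1− ⇒ Cd is +2.

+2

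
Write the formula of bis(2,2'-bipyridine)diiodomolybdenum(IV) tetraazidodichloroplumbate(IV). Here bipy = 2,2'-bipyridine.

Cation [Mo…]: ligand charges -2, Mo(IV) ⇒ ion charge 2+.
Anion [Pb…]: ligand charges -6, Pb(IV) ⇒ ion charge 2−.
One 2+ cation balances one 2− anion.

[Mo(bipy)2I2][PbCl2(N3)4]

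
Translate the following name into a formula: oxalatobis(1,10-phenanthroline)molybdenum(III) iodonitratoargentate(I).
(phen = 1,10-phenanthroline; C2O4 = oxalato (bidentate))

[Mo(C2O4)(phen)2][AgI(NO3)]

Cation [Mo…]: ligand charges -2, Mo(III) ⇒ ion charge 1+.
Anion [Ag…]: ligand charges -2, Ag(I) ⇒ ion charge 1−.
One 1+ cation balances one 1− anion.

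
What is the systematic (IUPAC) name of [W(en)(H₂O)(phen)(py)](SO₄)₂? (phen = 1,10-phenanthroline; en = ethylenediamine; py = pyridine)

The 2 sulfate counter-ions carry a total charge of -4, so each complex ion is 4+.
Ligand charges: 1×1,10-phenanthroline (neutral), 1×ethylenediamine (neutral), 1×aqua (neutral), 1×pyridine (neutral); total 0. So W + (0) = 4+, giving W = +4.
Ligands are named alphabetically: aqua before ethylenediamine before phenanthroline before pyridine.

aqua(ethylenediamine)(1,10-phenanthroline)(pyridine)tungsten(IV) sulfate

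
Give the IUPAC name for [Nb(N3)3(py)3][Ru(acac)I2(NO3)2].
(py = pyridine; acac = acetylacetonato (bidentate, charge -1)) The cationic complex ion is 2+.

The complex cation is given as 2+; its ligand charges sum to -3, so Nb = +5.
A 1:1 salt means the anion carries the equal and opposite charge, 2−.
Anion: ligand charges sum to -5; for the ion to be 2−, Ru = +3.

triazidotris(pyridine)niobium(V) (acetylacetonato)diiododinitratoruthenate(III)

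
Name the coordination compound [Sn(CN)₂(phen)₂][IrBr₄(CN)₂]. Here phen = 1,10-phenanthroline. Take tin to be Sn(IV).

Sn is given as +4; the cation's ligand charges sum to -2, so the complex cation is 2+.
A 1:1 salt means the anion carries the equal and opposite charge, 2−.
Anion: ligand charges sum to -6; for the ion to be 2−, Ir = +4.

dicyanobis(1,10-phenanthroline)tin(IV) tetrabromodicyanoiridate(IV)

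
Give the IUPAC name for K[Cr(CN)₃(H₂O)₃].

The 1 potassium counter-ion carries a total charge of +1, so each complex ion is 1−.
Ligand charges: 3×aqua (neutral), 3×cyano (-1 each); total -3. So Cr + (-3) = 1−, giving Cr = +2.
Ligands are named alphabetically: aqua before cyano.
The complex ion is anionic, so chromium takes the -ate form chromate(II).

potassium triaquatricyanochromate(II)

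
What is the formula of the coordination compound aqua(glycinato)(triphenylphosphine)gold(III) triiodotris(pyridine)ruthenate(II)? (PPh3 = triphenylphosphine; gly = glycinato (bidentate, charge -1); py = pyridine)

[Au(gly)(H2O)(PPh3)][RuI3(py)3]2

Cation [Au…]: ligand charges -1, Au(III) ⇒ ion charge 2+.
Anion [Ru…]: ligand charges -3, Ru(II) ⇒ ion charge 1−.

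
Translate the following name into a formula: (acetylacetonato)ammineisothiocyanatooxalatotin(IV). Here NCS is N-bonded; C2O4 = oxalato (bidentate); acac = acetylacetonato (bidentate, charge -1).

[Sn(acac)(C2O4)(NCS)(NH3)]

Ligands: 1 isothiocyanato (NCS, -1), 1 oxalato (C2O4, -2), 1 acetylacetonato (acac, -1), 1 ammine (NH3, neutral). Ligand charge sum = -4.
With Sn in oxidation state +4, the complex ion is [Sn...].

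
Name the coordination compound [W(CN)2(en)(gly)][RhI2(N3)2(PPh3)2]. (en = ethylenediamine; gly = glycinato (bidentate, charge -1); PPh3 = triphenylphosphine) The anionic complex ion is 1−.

dicyano(ethylenediamine)(glycinato)tungsten(IV) diazidodiiodobis(triphenylphosphine)rhodate(III)

Both ions are complex: the cation is named first with the plain metal name, the anion second with the -ate form; each ion's ligands are alphabetised independently.
The complex anion is given as 1−; its ligand charges sum to -4, so Rh = +3.
A 1:1 salt means the cation carries the equal and opposite charge, 1+.
Cation: ligand charges sum to -3; for the ion to be 1+, W = +4.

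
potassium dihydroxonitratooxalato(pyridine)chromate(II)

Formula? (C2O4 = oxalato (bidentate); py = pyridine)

Ligands: 1 nitrato (NO3, -1), 2 hydroxo (OH, -1), 1 oxalato (C2O4, -2), 1 pyridine (py, neutral). Ligand charge sum = -5.
Charge balance with potassium (+1) requires 1 complex ion per 3 potassium.

K3[Cr(C2O4)(NO3)(OH)2(py)]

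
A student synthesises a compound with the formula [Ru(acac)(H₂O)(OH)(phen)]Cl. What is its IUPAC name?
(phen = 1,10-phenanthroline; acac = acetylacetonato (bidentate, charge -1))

(acetylacetonato)aquahydroxo(1,10-phenanthroline)ruthenium(III) chloride

The 1 chloride counter-ion carries a total charge of -1, so each complex ion is 1+.
Ligand charges: 1×1,10-phenanthroline (neutral), 1×acetylacetonato (-1 each), 1×aqua (neutral), 1×hydroxo (-1 each); total -2. So Ru + (-2) = 1+, giving Ru = +3.
Ligands are named alphabetically: acetylacetonato before aqua before hydroxo before phenanthroline.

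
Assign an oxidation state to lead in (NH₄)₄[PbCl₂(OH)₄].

4 ammonium outside the brackets (+1 each) → the complex ion is 4−.
Ligand charges: 2×Cl = -2; 4×OH = -4; sum -6.
Pb + (-6) = 4− ⇒ Pb is +2.

+2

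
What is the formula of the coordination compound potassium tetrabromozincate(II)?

K2[ZnBr4]

Ligands: 4 bromo (Br, -1). Ligand charge sum = -4.
With Zn in oxidation state +2, the complex ion is [Zn...]^2−.
Charge balance with potassium (+1) requires 1 complex ion per 2 potassium.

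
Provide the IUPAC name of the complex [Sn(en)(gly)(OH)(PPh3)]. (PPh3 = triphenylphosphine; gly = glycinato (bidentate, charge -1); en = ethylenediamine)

(ethylenediamine)(glycinato)hydroxo(triphenylphosphine)tin(II)

There is no counter-ion, so the complex is neutral overall.
Ligand charges: 1×triphenylphosphine (neutral), 1×glycinato (-1 each), 1×ethylenediamine (neutral), 1×hydroxo (-1 each); total -2. So Sn + (-2) = 0, giving Sn = +2.
Ligands are named alphabetically: ethylenediamine before glycinato before hydroxo before triphenylphosphine.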